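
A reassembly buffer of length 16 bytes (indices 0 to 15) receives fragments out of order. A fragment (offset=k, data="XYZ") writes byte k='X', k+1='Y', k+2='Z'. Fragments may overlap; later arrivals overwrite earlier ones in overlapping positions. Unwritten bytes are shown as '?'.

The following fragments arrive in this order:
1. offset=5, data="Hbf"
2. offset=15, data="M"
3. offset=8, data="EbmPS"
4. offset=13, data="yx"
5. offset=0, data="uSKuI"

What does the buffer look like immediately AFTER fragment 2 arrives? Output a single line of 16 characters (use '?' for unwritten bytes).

Fragment 1: offset=5 data="Hbf" -> buffer=?????Hbf????????
Fragment 2: offset=15 data="M" -> buffer=?????Hbf???????M

Answer: ?????Hbf???????M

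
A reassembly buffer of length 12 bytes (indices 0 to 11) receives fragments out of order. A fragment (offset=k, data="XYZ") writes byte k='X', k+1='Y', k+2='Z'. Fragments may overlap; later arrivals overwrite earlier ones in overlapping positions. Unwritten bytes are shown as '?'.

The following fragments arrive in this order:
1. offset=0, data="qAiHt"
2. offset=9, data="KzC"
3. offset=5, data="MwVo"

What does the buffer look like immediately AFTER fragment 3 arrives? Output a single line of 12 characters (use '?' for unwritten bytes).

Fragment 1: offset=0 data="qAiHt" -> buffer=qAiHt???????
Fragment 2: offset=9 data="KzC" -> buffer=qAiHt????KzC
Fragment 3: offset=5 data="MwVo" -> buffer=qAiHtMwVoKzC

Answer: qAiHtMwVoKzC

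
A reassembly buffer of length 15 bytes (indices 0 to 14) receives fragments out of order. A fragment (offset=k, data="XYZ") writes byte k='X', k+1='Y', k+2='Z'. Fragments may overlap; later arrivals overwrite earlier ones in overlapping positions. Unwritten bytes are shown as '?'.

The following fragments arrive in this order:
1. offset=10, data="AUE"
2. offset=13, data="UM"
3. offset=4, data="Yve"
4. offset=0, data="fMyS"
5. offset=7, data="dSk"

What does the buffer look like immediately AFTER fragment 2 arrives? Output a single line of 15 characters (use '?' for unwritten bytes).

Answer: ??????????AUEUM

Derivation:
Fragment 1: offset=10 data="AUE" -> buffer=??????????AUE??
Fragment 2: offset=13 data="UM" -> buffer=??????????AUEUM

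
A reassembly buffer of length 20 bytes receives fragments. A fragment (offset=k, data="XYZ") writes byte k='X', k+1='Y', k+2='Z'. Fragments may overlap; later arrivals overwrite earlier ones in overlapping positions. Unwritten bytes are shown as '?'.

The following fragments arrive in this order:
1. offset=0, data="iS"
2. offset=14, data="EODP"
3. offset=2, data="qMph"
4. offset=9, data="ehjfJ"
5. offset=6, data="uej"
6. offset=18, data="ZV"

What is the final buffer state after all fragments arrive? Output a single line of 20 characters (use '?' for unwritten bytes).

Answer: iSqMphuejehjfJEODPZV

Derivation:
Fragment 1: offset=0 data="iS" -> buffer=iS??????????????????
Fragment 2: offset=14 data="EODP" -> buffer=iS????????????EODP??
Fragment 3: offset=2 data="qMph" -> buffer=iSqMph????????EODP??
Fragment 4: offset=9 data="ehjfJ" -> buffer=iSqMph???ehjfJEODP??
Fragment 5: offset=6 data="uej" -> buffer=iSqMphuejehjfJEODP??
Fragment 6: offset=18 data="ZV" -> buffer=iSqMphuejehjfJEODPZV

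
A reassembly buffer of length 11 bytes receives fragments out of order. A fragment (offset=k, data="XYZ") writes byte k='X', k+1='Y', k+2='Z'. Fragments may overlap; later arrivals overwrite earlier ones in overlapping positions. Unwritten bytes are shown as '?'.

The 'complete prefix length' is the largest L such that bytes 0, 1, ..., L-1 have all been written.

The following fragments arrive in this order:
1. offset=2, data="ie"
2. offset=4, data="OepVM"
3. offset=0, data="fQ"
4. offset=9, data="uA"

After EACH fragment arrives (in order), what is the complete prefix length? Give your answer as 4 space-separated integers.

Fragment 1: offset=2 data="ie" -> buffer=??ie??????? -> prefix_len=0
Fragment 2: offset=4 data="OepVM" -> buffer=??ieOepVM?? -> prefix_len=0
Fragment 3: offset=0 data="fQ" -> buffer=fQieOepVM?? -> prefix_len=9
Fragment 4: offset=9 data="uA" -> buffer=fQieOepVMuA -> prefix_len=11

Answer: 0 0 9 11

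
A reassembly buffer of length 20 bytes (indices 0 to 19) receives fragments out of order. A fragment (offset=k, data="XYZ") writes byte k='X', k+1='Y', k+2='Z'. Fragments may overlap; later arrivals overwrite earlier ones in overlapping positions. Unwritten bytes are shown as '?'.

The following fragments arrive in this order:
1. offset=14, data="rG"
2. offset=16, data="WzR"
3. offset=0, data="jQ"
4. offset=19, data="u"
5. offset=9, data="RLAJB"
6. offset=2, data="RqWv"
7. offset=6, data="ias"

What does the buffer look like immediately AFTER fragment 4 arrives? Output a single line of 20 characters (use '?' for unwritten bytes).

Answer: jQ????????????rGWzRu

Derivation:
Fragment 1: offset=14 data="rG" -> buffer=??????????????rG????
Fragment 2: offset=16 data="WzR" -> buffer=??????????????rGWzR?
Fragment 3: offset=0 data="jQ" -> buffer=jQ????????????rGWzR?
Fragment 4: offset=19 data="u" -> buffer=jQ????????????rGWzRu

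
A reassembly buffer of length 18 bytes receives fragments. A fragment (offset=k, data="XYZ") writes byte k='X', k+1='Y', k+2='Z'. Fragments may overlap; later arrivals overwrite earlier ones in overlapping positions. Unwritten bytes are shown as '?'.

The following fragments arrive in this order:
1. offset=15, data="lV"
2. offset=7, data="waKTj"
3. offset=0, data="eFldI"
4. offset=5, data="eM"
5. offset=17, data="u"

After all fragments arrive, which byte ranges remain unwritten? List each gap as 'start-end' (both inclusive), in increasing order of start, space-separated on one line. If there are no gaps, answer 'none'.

Answer: 12-14

Derivation:
Fragment 1: offset=15 len=2
Fragment 2: offset=7 len=5
Fragment 3: offset=0 len=5
Fragment 4: offset=5 len=2
Fragment 5: offset=17 len=1
Gaps: 12-14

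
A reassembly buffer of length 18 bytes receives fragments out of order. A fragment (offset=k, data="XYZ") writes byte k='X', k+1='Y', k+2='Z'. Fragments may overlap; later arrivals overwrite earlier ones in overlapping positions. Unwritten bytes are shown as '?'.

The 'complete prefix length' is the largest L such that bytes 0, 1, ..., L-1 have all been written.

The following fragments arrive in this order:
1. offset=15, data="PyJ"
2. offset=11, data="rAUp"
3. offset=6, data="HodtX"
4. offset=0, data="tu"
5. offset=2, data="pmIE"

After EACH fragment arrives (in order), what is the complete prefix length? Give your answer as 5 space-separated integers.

Answer: 0 0 0 2 18

Derivation:
Fragment 1: offset=15 data="PyJ" -> buffer=???????????????PyJ -> prefix_len=0
Fragment 2: offset=11 data="rAUp" -> buffer=???????????rAUpPyJ -> prefix_len=0
Fragment 3: offset=6 data="HodtX" -> buffer=??????HodtXrAUpPyJ -> prefix_len=0
Fragment 4: offset=0 data="tu" -> buffer=tu????HodtXrAUpPyJ -> prefix_len=2
Fragment 5: offset=2 data="pmIE" -> buffer=tupmIEHodtXrAUpPyJ -> prefix_len=18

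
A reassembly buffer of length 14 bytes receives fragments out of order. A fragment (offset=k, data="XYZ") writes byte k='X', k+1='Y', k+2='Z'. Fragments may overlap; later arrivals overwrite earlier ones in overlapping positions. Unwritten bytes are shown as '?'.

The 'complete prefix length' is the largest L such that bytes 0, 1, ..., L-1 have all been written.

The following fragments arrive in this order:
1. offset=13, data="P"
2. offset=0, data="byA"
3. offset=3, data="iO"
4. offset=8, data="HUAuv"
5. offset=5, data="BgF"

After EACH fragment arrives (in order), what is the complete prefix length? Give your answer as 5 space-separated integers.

Fragment 1: offset=13 data="P" -> buffer=?????????????P -> prefix_len=0
Fragment 2: offset=0 data="byA" -> buffer=byA??????????P -> prefix_len=3
Fragment 3: offset=3 data="iO" -> buffer=byAiO????????P -> prefix_len=5
Fragment 4: offset=8 data="HUAuv" -> buffer=byAiO???HUAuvP -> prefix_len=5
Fragment 5: offset=5 data="BgF" -> buffer=byAiOBgFHUAuvP -> prefix_len=14

Answer: 0 3 5 5 14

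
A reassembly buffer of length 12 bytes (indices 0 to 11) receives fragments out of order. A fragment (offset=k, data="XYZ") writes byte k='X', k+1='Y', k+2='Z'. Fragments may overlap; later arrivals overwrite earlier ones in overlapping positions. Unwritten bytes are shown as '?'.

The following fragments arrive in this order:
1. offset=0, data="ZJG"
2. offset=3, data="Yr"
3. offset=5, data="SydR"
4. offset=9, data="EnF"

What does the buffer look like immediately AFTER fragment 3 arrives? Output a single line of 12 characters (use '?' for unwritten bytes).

Answer: ZJGYrSydR???

Derivation:
Fragment 1: offset=0 data="ZJG" -> buffer=ZJG?????????
Fragment 2: offset=3 data="Yr" -> buffer=ZJGYr???????
Fragment 3: offset=5 data="SydR" -> buffer=ZJGYrSydR???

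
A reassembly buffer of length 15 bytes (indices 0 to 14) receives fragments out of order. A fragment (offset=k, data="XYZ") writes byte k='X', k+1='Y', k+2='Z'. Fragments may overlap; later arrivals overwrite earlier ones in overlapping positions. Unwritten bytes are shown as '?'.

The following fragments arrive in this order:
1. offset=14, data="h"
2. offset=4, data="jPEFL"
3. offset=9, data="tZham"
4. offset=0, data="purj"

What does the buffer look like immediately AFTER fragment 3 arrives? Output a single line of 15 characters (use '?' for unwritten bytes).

Answer: ????jPEFLtZhamh

Derivation:
Fragment 1: offset=14 data="h" -> buffer=??????????????h
Fragment 2: offset=4 data="jPEFL" -> buffer=????jPEFL?????h
Fragment 3: offset=9 data="tZham" -> buffer=????jPEFLtZhamh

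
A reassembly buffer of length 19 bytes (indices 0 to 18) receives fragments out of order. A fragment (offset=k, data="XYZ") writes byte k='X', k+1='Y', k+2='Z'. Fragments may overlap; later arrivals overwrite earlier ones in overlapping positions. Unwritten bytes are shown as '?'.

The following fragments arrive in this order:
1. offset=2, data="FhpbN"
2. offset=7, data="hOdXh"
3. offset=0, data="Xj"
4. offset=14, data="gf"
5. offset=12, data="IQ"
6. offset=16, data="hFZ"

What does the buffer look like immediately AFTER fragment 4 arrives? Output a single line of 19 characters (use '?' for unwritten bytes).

Fragment 1: offset=2 data="FhpbN" -> buffer=??FhpbN????????????
Fragment 2: offset=7 data="hOdXh" -> buffer=??FhpbNhOdXh???????
Fragment 3: offset=0 data="Xj" -> buffer=XjFhpbNhOdXh???????
Fragment 4: offset=14 data="gf" -> buffer=XjFhpbNhOdXh??gf???

Answer: XjFhpbNhOdXh??gf???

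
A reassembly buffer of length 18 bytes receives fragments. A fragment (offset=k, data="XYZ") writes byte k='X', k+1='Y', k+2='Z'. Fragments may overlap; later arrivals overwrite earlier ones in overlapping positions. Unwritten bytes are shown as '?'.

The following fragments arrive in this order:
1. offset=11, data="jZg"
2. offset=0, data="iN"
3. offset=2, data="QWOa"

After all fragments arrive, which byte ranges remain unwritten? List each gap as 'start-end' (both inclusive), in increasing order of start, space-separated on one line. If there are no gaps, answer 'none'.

Fragment 1: offset=11 len=3
Fragment 2: offset=0 len=2
Fragment 3: offset=2 len=4
Gaps: 6-10 14-17

Answer: 6-10 14-17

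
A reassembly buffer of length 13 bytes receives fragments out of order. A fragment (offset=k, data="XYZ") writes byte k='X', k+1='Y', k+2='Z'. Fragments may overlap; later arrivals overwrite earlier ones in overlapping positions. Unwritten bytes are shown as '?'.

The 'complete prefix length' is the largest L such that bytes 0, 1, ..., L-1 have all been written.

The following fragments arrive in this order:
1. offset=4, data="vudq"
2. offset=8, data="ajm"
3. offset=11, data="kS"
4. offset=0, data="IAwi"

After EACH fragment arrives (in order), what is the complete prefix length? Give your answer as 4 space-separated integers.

Answer: 0 0 0 13

Derivation:
Fragment 1: offset=4 data="vudq" -> buffer=????vudq????? -> prefix_len=0
Fragment 2: offset=8 data="ajm" -> buffer=????vudqajm?? -> prefix_len=0
Fragment 3: offset=11 data="kS" -> buffer=????vudqajmkS -> prefix_len=0
Fragment 4: offset=0 data="IAwi" -> buffer=IAwivudqajmkS -> prefix_len=13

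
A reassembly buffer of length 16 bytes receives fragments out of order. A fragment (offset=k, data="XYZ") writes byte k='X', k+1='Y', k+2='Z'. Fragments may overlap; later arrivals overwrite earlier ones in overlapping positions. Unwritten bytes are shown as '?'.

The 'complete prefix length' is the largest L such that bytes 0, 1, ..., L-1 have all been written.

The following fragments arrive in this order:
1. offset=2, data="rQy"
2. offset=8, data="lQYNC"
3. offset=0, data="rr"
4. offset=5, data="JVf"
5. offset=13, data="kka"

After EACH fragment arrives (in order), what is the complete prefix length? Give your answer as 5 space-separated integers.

Fragment 1: offset=2 data="rQy" -> buffer=??rQy??????????? -> prefix_len=0
Fragment 2: offset=8 data="lQYNC" -> buffer=??rQy???lQYNC??? -> prefix_len=0
Fragment 3: offset=0 data="rr" -> buffer=rrrQy???lQYNC??? -> prefix_len=5
Fragment 4: offset=5 data="JVf" -> buffer=rrrQyJVflQYNC??? -> prefix_len=13
Fragment 5: offset=13 data="kka" -> buffer=rrrQyJVflQYNCkka -> prefix_len=16

Answer: 0 0 5 13 16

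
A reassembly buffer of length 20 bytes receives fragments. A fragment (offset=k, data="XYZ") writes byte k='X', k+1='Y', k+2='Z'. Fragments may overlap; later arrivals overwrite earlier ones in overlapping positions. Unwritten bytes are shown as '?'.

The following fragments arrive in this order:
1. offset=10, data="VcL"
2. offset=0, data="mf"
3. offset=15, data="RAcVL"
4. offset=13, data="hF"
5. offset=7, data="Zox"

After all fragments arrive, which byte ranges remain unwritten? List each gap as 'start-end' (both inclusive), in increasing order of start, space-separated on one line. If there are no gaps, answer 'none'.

Fragment 1: offset=10 len=3
Fragment 2: offset=0 len=2
Fragment 3: offset=15 len=5
Fragment 4: offset=13 len=2
Fragment 5: offset=7 len=3
Gaps: 2-6

Answer: 2-6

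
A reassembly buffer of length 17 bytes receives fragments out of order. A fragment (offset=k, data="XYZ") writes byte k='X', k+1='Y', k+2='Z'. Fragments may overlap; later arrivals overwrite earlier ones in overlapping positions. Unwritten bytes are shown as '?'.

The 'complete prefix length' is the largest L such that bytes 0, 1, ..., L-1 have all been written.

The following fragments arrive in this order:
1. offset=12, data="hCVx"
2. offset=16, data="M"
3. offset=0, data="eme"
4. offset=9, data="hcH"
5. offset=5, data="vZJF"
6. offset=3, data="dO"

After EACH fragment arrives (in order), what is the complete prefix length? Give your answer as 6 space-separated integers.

Fragment 1: offset=12 data="hCVx" -> buffer=????????????hCVx? -> prefix_len=0
Fragment 2: offset=16 data="M" -> buffer=????????????hCVxM -> prefix_len=0
Fragment 3: offset=0 data="eme" -> buffer=eme?????????hCVxM -> prefix_len=3
Fragment 4: offset=9 data="hcH" -> buffer=eme??????hcHhCVxM -> prefix_len=3
Fragment 5: offset=5 data="vZJF" -> buffer=eme??vZJFhcHhCVxM -> prefix_len=3
Fragment 6: offset=3 data="dO" -> buffer=emedOvZJFhcHhCVxM -> prefix_len=17

Answer: 0 0 3 3 3 17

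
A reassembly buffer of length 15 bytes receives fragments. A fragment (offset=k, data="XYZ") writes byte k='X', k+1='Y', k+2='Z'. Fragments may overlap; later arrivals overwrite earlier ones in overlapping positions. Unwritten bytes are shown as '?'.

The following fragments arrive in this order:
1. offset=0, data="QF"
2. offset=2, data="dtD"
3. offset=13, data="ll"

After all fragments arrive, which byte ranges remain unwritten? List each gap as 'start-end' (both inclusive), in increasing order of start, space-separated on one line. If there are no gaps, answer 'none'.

Fragment 1: offset=0 len=2
Fragment 2: offset=2 len=3
Fragment 3: offset=13 len=2
Gaps: 5-12

Answer: 5-12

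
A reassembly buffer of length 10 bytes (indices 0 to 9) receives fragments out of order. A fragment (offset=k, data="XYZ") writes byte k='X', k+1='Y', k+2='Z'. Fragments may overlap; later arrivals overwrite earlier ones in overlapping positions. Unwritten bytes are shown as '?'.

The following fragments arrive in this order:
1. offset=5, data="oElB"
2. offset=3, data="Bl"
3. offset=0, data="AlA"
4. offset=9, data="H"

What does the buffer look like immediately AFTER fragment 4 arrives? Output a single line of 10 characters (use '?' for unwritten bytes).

Answer: AlABloElBH

Derivation:
Fragment 1: offset=5 data="oElB" -> buffer=?????oElB?
Fragment 2: offset=3 data="Bl" -> buffer=???BloElB?
Fragment 3: offset=0 data="AlA" -> buffer=AlABloElB?
Fragment 4: offset=9 data="H" -> buffer=AlABloElBH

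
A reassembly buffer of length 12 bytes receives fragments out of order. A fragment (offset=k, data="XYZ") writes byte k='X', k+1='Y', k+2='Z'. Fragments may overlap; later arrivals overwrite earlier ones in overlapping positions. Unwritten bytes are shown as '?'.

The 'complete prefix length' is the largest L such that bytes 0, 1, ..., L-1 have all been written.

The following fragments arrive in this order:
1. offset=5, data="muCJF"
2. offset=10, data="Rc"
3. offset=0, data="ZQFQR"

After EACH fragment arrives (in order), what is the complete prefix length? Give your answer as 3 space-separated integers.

Fragment 1: offset=5 data="muCJF" -> buffer=?????muCJF?? -> prefix_len=0
Fragment 2: offset=10 data="Rc" -> buffer=?????muCJFRc -> prefix_len=0
Fragment 3: offset=0 data="ZQFQR" -> buffer=ZQFQRmuCJFRc -> prefix_len=12

Answer: 0 0 12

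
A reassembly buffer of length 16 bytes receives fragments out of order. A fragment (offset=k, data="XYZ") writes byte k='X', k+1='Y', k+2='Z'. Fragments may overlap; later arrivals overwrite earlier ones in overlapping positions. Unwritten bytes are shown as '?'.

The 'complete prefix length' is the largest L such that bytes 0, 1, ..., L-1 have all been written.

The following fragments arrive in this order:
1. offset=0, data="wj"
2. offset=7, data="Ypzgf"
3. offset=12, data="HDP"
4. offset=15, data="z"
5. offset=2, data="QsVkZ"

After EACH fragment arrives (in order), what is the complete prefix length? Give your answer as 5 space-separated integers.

Fragment 1: offset=0 data="wj" -> buffer=wj?????????????? -> prefix_len=2
Fragment 2: offset=7 data="Ypzgf" -> buffer=wj?????Ypzgf???? -> prefix_len=2
Fragment 3: offset=12 data="HDP" -> buffer=wj?????YpzgfHDP? -> prefix_len=2
Fragment 4: offset=15 data="z" -> buffer=wj?????YpzgfHDPz -> prefix_len=2
Fragment 5: offset=2 data="QsVkZ" -> buffer=wjQsVkZYpzgfHDPz -> prefix_len=16

Answer: 2 2 2 2 16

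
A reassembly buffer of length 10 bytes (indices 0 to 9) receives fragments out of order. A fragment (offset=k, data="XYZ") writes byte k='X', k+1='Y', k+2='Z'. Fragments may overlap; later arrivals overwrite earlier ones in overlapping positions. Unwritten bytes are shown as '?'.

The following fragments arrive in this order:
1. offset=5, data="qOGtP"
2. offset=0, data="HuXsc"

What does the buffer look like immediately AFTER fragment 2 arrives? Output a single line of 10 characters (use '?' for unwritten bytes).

Answer: HuXscqOGtP

Derivation:
Fragment 1: offset=5 data="qOGtP" -> buffer=?????qOGtP
Fragment 2: offset=0 data="HuXsc" -> buffer=HuXscqOGtP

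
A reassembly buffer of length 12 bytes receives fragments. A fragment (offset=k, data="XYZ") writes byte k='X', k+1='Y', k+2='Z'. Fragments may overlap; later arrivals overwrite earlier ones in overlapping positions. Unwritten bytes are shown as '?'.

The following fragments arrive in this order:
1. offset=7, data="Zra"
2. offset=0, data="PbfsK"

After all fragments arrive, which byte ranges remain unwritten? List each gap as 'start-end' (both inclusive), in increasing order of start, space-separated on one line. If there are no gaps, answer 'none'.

Fragment 1: offset=7 len=3
Fragment 2: offset=0 len=5
Gaps: 5-6 10-11

Answer: 5-6 10-11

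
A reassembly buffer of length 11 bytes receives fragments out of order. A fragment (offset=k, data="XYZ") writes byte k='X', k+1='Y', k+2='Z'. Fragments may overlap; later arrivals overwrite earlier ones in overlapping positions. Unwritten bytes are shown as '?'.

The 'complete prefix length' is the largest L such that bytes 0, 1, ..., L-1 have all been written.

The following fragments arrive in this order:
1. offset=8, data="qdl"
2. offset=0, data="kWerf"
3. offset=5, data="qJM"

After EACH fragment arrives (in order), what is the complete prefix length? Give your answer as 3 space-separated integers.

Answer: 0 5 11

Derivation:
Fragment 1: offset=8 data="qdl" -> buffer=????????qdl -> prefix_len=0
Fragment 2: offset=0 data="kWerf" -> buffer=kWerf???qdl -> prefix_len=5
Fragment 3: offset=5 data="qJM" -> buffer=kWerfqJMqdl -> prefix_len=11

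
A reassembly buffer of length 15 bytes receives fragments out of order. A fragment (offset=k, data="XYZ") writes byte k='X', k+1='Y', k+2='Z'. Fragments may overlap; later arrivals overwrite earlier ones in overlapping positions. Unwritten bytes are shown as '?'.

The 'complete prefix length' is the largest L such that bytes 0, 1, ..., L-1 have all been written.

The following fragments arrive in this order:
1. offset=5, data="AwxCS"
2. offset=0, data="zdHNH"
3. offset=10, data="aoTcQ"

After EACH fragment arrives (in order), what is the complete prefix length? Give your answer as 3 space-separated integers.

Fragment 1: offset=5 data="AwxCS" -> buffer=?????AwxCS????? -> prefix_len=0
Fragment 2: offset=0 data="zdHNH" -> buffer=zdHNHAwxCS????? -> prefix_len=10
Fragment 3: offset=10 data="aoTcQ" -> buffer=zdHNHAwxCSaoTcQ -> prefix_len=15

Answer: 0 10 15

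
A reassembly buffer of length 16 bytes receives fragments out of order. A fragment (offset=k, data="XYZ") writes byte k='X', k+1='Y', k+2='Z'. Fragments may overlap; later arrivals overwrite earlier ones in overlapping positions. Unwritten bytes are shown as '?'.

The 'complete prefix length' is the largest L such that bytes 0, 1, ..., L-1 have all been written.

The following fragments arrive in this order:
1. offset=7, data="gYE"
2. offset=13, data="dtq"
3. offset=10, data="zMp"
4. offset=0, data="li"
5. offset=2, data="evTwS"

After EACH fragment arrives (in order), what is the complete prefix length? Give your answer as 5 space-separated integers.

Answer: 0 0 0 2 16

Derivation:
Fragment 1: offset=7 data="gYE" -> buffer=???????gYE?????? -> prefix_len=0
Fragment 2: offset=13 data="dtq" -> buffer=???????gYE???dtq -> prefix_len=0
Fragment 3: offset=10 data="zMp" -> buffer=???????gYEzMpdtq -> prefix_len=0
Fragment 4: offset=0 data="li" -> buffer=li?????gYEzMpdtq -> prefix_len=2
Fragment 5: offset=2 data="evTwS" -> buffer=lievTwSgYEzMpdtq -> prefix_len=16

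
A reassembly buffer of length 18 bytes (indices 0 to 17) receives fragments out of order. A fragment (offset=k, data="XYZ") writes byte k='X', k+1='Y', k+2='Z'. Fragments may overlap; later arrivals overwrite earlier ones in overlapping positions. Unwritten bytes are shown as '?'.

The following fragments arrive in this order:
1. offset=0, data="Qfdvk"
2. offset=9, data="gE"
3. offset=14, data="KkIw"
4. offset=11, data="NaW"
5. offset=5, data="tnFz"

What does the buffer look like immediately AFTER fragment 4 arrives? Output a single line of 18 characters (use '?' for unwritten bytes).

Answer: Qfdvk????gENaWKkIw

Derivation:
Fragment 1: offset=0 data="Qfdvk" -> buffer=Qfdvk?????????????
Fragment 2: offset=9 data="gE" -> buffer=Qfdvk????gE???????
Fragment 3: offset=14 data="KkIw" -> buffer=Qfdvk????gE???KkIw
Fragment 4: offset=11 data="NaW" -> buffer=Qfdvk????gENaWKkIw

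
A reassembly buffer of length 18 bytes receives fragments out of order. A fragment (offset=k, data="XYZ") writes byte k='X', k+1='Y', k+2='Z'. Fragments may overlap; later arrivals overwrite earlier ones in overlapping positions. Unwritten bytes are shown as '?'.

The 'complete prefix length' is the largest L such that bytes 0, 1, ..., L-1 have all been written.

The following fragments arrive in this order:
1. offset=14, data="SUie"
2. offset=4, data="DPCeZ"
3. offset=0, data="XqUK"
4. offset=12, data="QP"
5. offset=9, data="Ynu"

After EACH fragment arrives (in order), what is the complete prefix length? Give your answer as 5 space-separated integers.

Answer: 0 0 9 9 18

Derivation:
Fragment 1: offset=14 data="SUie" -> buffer=??????????????SUie -> prefix_len=0
Fragment 2: offset=4 data="DPCeZ" -> buffer=????DPCeZ?????SUie -> prefix_len=0
Fragment 3: offset=0 data="XqUK" -> buffer=XqUKDPCeZ?????SUie -> prefix_len=9
Fragment 4: offset=12 data="QP" -> buffer=XqUKDPCeZ???QPSUie -> prefix_len=9
Fragment 5: offset=9 data="Ynu" -> buffer=XqUKDPCeZYnuQPSUie -> prefix_len=18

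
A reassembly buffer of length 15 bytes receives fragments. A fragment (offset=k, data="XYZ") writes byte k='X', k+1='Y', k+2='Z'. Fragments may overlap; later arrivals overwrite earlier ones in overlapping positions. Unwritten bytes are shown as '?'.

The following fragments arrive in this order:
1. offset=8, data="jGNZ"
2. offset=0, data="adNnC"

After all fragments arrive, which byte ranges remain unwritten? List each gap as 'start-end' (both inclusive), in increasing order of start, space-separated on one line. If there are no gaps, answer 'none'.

Answer: 5-7 12-14

Derivation:
Fragment 1: offset=8 len=4
Fragment 2: offset=0 len=5
Gaps: 5-7 12-14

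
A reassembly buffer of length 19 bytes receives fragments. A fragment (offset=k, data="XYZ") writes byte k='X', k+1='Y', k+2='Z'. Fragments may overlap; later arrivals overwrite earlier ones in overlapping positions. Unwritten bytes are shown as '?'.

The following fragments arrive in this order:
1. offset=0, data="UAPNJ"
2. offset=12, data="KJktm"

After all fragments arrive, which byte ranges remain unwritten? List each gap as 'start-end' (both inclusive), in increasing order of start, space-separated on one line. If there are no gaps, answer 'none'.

Answer: 5-11 17-18

Derivation:
Fragment 1: offset=0 len=5
Fragment 2: offset=12 len=5
Gaps: 5-11 17-18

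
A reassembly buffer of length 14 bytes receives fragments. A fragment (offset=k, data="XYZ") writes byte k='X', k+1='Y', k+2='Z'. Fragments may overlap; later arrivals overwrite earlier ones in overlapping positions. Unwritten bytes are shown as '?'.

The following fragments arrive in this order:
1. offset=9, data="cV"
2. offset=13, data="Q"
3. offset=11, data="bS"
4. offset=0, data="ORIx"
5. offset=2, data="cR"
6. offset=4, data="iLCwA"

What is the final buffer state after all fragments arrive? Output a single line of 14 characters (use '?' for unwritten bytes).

Answer: ORcRiLCwAcVbSQ

Derivation:
Fragment 1: offset=9 data="cV" -> buffer=?????????cV???
Fragment 2: offset=13 data="Q" -> buffer=?????????cV??Q
Fragment 3: offset=11 data="bS" -> buffer=?????????cVbSQ
Fragment 4: offset=0 data="ORIx" -> buffer=ORIx?????cVbSQ
Fragment 5: offset=2 data="cR" -> buffer=ORcR?????cVbSQ
Fragment 6: offset=4 data="iLCwA" -> buffer=ORcRiLCwAcVbSQ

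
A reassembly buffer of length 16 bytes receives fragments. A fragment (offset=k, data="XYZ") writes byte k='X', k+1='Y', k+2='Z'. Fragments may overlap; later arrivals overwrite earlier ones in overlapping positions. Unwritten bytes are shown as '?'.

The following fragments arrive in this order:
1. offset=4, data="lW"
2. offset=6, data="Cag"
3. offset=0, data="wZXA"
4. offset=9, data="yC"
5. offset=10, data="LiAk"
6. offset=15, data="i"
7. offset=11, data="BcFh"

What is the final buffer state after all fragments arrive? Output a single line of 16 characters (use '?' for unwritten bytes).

Fragment 1: offset=4 data="lW" -> buffer=????lW??????????
Fragment 2: offset=6 data="Cag" -> buffer=????lWCag???????
Fragment 3: offset=0 data="wZXA" -> buffer=wZXAlWCag???????
Fragment 4: offset=9 data="yC" -> buffer=wZXAlWCagyC?????
Fragment 5: offset=10 data="LiAk" -> buffer=wZXAlWCagyLiAk??
Fragment 6: offset=15 data="i" -> buffer=wZXAlWCagyLiAk?i
Fragment 7: offset=11 data="BcFh" -> buffer=wZXAlWCagyLBcFhi

Answer: wZXAlWCagyLBcFhi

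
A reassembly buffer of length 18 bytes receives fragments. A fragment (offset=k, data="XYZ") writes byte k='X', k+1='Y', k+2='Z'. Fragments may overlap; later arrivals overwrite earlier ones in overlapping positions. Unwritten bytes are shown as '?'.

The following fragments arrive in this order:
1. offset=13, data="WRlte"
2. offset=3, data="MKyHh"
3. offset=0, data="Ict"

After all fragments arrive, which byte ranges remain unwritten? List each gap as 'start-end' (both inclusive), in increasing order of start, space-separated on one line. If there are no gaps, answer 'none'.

Fragment 1: offset=13 len=5
Fragment 2: offset=3 len=5
Fragment 3: offset=0 len=3
Gaps: 8-12

Answer: 8-12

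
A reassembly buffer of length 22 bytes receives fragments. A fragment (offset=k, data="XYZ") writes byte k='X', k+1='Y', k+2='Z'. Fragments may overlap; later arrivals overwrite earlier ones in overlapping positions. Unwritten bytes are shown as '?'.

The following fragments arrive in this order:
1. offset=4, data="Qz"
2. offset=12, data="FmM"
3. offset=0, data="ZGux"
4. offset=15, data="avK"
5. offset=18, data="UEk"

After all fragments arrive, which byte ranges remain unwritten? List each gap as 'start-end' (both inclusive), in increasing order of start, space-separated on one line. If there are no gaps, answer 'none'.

Answer: 6-11 21-21

Derivation:
Fragment 1: offset=4 len=2
Fragment 2: offset=12 len=3
Fragment 3: offset=0 len=4
Fragment 4: offset=15 len=3
Fragment 5: offset=18 len=3
Gaps: 6-11 21-21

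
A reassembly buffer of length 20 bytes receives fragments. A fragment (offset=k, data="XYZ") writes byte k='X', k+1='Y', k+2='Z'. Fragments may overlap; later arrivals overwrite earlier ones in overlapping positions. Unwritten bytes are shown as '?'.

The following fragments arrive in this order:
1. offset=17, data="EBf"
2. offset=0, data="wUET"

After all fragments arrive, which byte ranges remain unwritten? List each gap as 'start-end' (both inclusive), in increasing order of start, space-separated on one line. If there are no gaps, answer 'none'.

Fragment 1: offset=17 len=3
Fragment 2: offset=0 len=4
Gaps: 4-16

Answer: 4-16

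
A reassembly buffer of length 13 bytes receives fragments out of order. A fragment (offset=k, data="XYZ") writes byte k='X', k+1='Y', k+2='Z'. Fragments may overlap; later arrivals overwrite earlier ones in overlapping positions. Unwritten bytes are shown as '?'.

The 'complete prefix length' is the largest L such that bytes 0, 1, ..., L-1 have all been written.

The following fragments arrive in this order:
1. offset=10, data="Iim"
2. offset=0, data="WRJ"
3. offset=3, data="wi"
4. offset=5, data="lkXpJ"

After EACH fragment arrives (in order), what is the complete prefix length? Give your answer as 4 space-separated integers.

Fragment 1: offset=10 data="Iim" -> buffer=??????????Iim -> prefix_len=0
Fragment 2: offset=0 data="WRJ" -> buffer=WRJ???????Iim -> prefix_len=3
Fragment 3: offset=3 data="wi" -> buffer=WRJwi?????Iim -> prefix_len=5
Fragment 4: offset=5 data="lkXpJ" -> buffer=WRJwilkXpJIim -> prefix_len=13

Answer: 0 3 5 13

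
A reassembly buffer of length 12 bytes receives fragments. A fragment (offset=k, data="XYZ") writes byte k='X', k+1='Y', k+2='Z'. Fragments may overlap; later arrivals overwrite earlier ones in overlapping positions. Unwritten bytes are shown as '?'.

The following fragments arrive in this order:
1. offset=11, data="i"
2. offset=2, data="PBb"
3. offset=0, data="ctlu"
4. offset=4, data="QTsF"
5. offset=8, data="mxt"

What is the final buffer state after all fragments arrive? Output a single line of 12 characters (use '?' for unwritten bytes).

Answer: ctluQTsFmxti

Derivation:
Fragment 1: offset=11 data="i" -> buffer=???????????i
Fragment 2: offset=2 data="PBb" -> buffer=??PBb??????i
Fragment 3: offset=0 data="ctlu" -> buffer=ctlub??????i
Fragment 4: offset=4 data="QTsF" -> buffer=ctluQTsF???i
Fragment 5: offset=8 data="mxt" -> buffer=ctluQTsFmxti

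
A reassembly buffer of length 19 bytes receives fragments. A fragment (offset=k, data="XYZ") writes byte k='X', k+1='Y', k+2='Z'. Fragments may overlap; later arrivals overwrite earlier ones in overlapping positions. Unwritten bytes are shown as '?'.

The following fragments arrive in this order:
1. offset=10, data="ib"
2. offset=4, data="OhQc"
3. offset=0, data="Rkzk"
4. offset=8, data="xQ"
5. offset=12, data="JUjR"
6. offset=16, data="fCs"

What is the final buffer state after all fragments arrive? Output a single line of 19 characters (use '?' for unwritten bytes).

Answer: RkzkOhQcxQibJUjRfCs

Derivation:
Fragment 1: offset=10 data="ib" -> buffer=??????????ib???????
Fragment 2: offset=4 data="OhQc" -> buffer=????OhQc??ib???????
Fragment 3: offset=0 data="Rkzk" -> buffer=RkzkOhQc??ib???????
Fragment 4: offset=8 data="xQ" -> buffer=RkzkOhQcxQib???????
Fragment 5: offset=12 data="JUjR" -> buffer=RkzkOhQcxQibJUjR???
Fragment 6: offset=16 data="fCs" -> buffer=RkzkOhQcxQibJUjRfCs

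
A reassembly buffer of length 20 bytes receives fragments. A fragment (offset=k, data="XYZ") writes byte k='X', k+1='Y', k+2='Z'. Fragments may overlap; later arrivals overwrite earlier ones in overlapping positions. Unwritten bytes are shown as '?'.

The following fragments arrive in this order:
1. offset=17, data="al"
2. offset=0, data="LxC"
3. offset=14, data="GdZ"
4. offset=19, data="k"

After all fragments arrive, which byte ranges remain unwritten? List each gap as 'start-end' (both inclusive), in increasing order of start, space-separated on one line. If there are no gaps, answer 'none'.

Fragment 1: offset=17 len=2
Fragment 2: offset=0 len=3
Fragment 3: offset=14 len=3
Fragment 4: offset=19 len=1
Gaps: 3-13

Answer: 3-13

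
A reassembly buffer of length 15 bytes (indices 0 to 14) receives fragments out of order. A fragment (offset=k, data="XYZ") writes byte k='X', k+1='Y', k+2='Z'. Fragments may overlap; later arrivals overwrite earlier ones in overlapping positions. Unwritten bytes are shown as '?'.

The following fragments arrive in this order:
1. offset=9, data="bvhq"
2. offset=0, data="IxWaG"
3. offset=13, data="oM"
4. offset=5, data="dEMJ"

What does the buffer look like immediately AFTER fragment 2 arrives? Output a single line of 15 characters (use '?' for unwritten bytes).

Fragment 1: offset=9 data="bvhq" -> buffer=?????????bvhq??
Fragment 2: offset=0 data="IxWaG" -> buffer=IxWaG????bvhq??

Answer: IxWaG????bvhq??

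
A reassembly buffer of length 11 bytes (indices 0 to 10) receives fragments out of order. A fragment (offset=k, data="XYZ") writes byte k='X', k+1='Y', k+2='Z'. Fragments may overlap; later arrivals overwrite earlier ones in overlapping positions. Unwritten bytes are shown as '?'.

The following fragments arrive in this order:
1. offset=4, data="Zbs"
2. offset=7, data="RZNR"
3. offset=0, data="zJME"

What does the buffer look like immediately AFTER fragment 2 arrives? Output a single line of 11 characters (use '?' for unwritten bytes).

Fragment 1: offset=4 data="Zbs" -> buffer=????Zbs????
Fragment 2: offset=7 data="RZNR" -> buffer=????ZbsRZNR

Answer: ????ZbsRZNR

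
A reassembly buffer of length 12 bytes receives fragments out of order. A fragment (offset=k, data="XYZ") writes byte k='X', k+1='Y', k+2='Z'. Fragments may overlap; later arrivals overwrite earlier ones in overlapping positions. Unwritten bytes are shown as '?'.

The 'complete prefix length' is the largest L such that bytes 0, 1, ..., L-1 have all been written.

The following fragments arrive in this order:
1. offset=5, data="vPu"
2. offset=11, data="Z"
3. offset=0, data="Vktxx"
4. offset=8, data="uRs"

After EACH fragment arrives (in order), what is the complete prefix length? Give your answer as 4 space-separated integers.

Answer: 0 0 8 12

Derivation:
Fragment 1: offset=5 data="vPu" -> buffer=?????vPu???? -> prefix_len=0
Fragment 2: offset=11 data="Z" -> buffer=?????vPu???Z -> prefix_len=0
Fragment 3: offset=0 data="Vktxx" -> buffer=VktxxvPu???Z -> prefix_len=8
Fragment 4: offset=8 data="uRs" -> buffer=VktxxvPuuRsZ -> prefix_len=12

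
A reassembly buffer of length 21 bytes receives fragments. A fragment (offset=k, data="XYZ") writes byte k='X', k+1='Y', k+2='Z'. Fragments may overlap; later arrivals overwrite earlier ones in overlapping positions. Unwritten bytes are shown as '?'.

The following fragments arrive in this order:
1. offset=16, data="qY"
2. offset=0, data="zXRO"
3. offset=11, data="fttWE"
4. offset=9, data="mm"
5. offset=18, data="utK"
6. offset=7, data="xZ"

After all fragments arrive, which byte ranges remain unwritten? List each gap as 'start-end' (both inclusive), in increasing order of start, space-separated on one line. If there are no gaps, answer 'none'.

Fragment 1: offset=16 len=2
Fragment 2: offset=0 len=4
Fragment 3: offset=11 len=5
Fragment 4: offset=9 len=2
Fragment 5: offset=18 len=3
Fragment 6: offset=7 len=2
Gaps: 4-6

Answer: 4-6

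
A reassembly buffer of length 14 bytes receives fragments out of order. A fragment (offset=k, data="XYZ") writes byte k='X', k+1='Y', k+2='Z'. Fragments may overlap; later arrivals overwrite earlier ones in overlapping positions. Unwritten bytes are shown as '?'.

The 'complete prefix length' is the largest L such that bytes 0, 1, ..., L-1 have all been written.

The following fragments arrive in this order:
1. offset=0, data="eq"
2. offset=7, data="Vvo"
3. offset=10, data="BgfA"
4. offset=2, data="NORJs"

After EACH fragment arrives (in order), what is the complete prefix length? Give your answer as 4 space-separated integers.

Fragment 1: offset=0 data="eq" -> buffer=eq???????????? -> prefix_len=2
Fragment 2: offset=7 data="Vvo" -> buffer=eq?????Vvo???? -> prefix_len=2
Fragment 3: offset=10 data="BgfA" -> buffer=eq?????VvoBgfA -> prefix_len=2
Fragment 4: offset=2 data="NORJs" -> buffer=eqNORJsVvoBgfA -> prefix_len=14

Answer: 2 2 2 14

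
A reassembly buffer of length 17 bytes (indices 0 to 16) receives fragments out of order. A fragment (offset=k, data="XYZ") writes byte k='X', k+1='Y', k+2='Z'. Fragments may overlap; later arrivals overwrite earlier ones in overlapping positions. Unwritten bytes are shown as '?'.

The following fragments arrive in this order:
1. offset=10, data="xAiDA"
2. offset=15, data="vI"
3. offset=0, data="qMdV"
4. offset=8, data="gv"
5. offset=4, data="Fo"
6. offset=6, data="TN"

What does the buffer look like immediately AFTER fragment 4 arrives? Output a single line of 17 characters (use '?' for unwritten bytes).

Fragment 1: offset=10 data="xAiDA" -> buffer=??????????xAiDA??
Fragment 2: offset=15 data="vI" -> buffer=??????????xAiDAvI
Fragment 3: offset=0 data="qMdV" -> buffer=qMdV??????xAiDAvI
Fragment 4: offset=8 data="gv" -> buffer=qMdV????gvxAiDAvI

Answer: qMdV????gvxAiDAvI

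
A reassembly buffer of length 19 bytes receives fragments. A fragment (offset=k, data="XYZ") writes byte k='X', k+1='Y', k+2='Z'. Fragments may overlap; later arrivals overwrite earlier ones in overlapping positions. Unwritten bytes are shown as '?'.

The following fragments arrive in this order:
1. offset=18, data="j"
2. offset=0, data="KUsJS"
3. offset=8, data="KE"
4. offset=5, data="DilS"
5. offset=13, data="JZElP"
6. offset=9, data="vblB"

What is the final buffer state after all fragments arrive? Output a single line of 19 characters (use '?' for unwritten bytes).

Answer: KUsJSDilSvblBJZElPj

Derivation:
Fragment 1: offset=18 data="j" -> buffer=??????????????????j
Fragment 2: offset=0 data="KUsJS" -> buffer=KUsJS?????????????j
Fragment 3: offset=8 data="KE" -> buffer=KUsJS???KE????????j
Fragment 4: offset=5 data="DilS" -> buffer=KUsJSDilSE????????j
Fragment 5: offset=13 data="JZElP" -> buffer=KUsJSDilSE???JZElPj
Fragment 6: offset=9 data="vblB" -> buffer=KUsJSDilSvblBJZElPj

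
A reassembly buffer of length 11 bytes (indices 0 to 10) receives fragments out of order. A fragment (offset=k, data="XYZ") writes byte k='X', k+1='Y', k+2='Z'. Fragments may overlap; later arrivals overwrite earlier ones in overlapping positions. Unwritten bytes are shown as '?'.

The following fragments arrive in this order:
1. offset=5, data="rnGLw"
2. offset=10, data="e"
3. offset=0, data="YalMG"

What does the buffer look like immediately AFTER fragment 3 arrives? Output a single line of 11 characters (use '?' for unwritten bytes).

Fragment 1: offset=5 data="rnGLw" -> buffer=?????rnGLw?
Fragment 2: offset=10 data="e" -> buffer=?????rnGLwe
Fragment 3: offset=0 data="YalMG" -> buffer=YalMGrnGLwe

Answer: YalMGrnGLwe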